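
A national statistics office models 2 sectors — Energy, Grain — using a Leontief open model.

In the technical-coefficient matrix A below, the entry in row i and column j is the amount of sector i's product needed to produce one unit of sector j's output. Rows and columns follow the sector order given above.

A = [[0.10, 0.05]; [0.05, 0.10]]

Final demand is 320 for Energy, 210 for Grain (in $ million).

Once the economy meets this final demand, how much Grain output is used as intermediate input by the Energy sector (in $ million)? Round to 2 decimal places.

I − A =
  [   0.90    -0.05]
  [  -0.05     0.90]
det(I−A) = (0.90)(0.90) − (-0.05)(-0.05) = 0.8075
adj(I−A) = [[0.90, 0.05], [0.05, 0.90]]
(I − A)⁻¹ = adj(I−A) / det(I−A) ≈
  [   1.1146     0.0619]
  [   0.0619     1.1146]
First solve x = (I − A)⁻¹ d = adj(I−A)·d / det(I−A); in particular x_1 = (0.90·320 + 0.05·210) / 0.8075 = 298.50 / 0.8075 ≈ 369.6594.
Intermediate flow from 2 to 1: z_21 = a_21 · x_1 = 0.05 × 298.50 / 0.8075 = 14.925 / 0.8075 ≈ 18.48.

z_21 = 18.48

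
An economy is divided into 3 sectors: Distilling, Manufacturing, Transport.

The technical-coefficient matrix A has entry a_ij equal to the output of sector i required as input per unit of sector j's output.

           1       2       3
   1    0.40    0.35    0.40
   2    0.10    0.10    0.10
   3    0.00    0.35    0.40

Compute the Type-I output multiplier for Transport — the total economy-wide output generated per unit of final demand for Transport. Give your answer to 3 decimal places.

m_3 = 3.731

I − A =
  [   0.60    -0.35    -0.40]
  [  -0.10     0.90    -0.10]
  [   0.00    -0.35     0.60]
Cofactors of I−A, C_ij = (−1)^(i+j)·(minor ij) (rows/columns in the sector order above):
  C_11 = (0.90)(0.60) − (-0.10)(-0.35) = 0.5050
  C_12 = −[(-0.10)(0.60) − (-0.10)(0.00)] = 0.0600
  C_13 = (-0.10)(-0.35) − (0.90)(0.00) = 0.0350
  C_21 = −[(-0.35)(0.60) − (-0.40)(-0.35)] = 0.3500
  C_22 = (0.60)(0.60) − (-0.40)(0.00) = 0.3600
  C_23 = −[(0.60)(-0.35) − (-0.35)(0.00)] = 0.2100
  C_31 = (-0.35)(-0.10) − (-0.40)(0.90) = 0.3950
  C_32 = −[(0.60)(-0.10) − (-0.40)(-0.10)] = 0.1000
  C_33 = (0.60)(0.90) − (-0.35)(-0.10) = 0.5050
det(I−A) = Σ_j (I−A)_1j·C_1j = (0.60)(0.5050) + (-0.35)(0.0600) + (-0.40)(0.0350) = 0.2680
adj(I−A) = Cᵀ =
  [ 0.5050   0.3500   0.3950]
  [ 0.0600   0.3600   0.1000]
  [ 0.0350   0.2100   0.5050]
(I − A)⁻¹ = adj(I−A) / det(I−A) ≈
  [   1.8843     1.3060     1.4739]
  [   0.2239     1.3433     0.3731]
  [   0.1306     0.7836     1.8843]
The output multiplier for sector j is the column-j sum of the Leontief inverse (I − A)⁻¹ = adj(I−A) / det(I−A).
Column 3 of adj(I−A): (0.3950, 0.1000, 0.5050); det(I−A) = 0.2680.
m_3 = (0.3950 + 0.1000 + 0.5050) / 0.2680 = 1.00 / 0.2680 ≈ 3.731.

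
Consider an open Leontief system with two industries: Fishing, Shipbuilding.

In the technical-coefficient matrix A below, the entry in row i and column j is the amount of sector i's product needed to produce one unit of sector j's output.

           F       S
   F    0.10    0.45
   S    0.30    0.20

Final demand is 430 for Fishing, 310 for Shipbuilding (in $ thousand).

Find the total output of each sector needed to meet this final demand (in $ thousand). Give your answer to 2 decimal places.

I − A =
  [   0.90    -0.45]
  [  -0.30     0.80]
det(I−A) = (0.90)(0.80) − (-0.45)(-0.30) = 0.5850
adj(I−A) = [[0.80, 0.45], [0.30, 0.90]]
(I − A)⁻¹ = adj(I−A) / det(I−A) ≈
  [   1.3675     0.7692]
  [   0.5128     1.5385]
x = (I − A)⁻¹ d = adj(I−A)·d / det(I−A), with det(I−A) = 0.5850:
  x_F = (0.80·430 + 0.45·310) / 0.5850 = 483.50 / 0.5850 ≈ 826.50
  x_S = (0.30·430 + 0.90·310) / 0.5850 = 408.00 / 0.5850 ≈ 697.44

x_F = 826.50, x_S = 697.44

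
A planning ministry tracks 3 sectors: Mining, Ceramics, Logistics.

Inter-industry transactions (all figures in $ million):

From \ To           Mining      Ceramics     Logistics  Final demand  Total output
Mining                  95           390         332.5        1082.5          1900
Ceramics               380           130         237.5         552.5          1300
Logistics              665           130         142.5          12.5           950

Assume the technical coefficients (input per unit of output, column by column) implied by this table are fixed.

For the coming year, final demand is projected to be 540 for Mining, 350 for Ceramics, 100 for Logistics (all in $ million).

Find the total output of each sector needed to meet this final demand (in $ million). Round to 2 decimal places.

x_1 = 1062.14, x_2 = 805.41, x_3 = 649.75

Technical coefficients a_ij = z_ij / X_j:
  a_11 = 95/1900 = 0.05, a_21 = 380/1900 = 0.20, a_31 = 665/1900 = 0.35
  a_12 = 390/1300 = 0.30, a_22 = 130/1300 = 0.10, a_32 = 130/1300 = 0.10
  a_13 = 332.5/950 = 0.35, a_23 = 237.5/950 = 0.25, a_33 = 142.5/950 = 0.15
I − A =
  [   0.95    -0.30    -0.35]
  [  -0.20     0.90    -0.25]
  [  -0.35    -0.10     0.85]
Cofactors of I−A, C_ij = (−1)^(i+j)·(minor ij) (rows/columns in the sector order above):
  C_11 = (0.90)(0.85) − (-0.25)(-0.10) = 0.7400
  C_12 = −[(-0.20)(0.85) − (-0.25)(-0.35)] = 0.2575
  C_13 = (-0.20)(-0.10) − (0.90)(-0.35) = 0.3350
  C_21 = −[(-0.30)(0.85) − (-0.35)(-0.10)] = 0.2900
  C_22 = (0.95)(0.85) − (-0.35)(-0.35) = 0.6850
  C_23 = −[(0.95)(-0.10) − (-0.30)(-0.35)] = 0.2000
  C_31 = (-0.30)(-0.25) − (-0.35)(0.90) = 0.3900
  C_32 = −[(0.95)(-0.25) − (-0.35)(-0.20)] = 0.3075
  C_33 = (0.95)(0.90) − (-0.30)(-0.20) = 0.7950
det(I−A) = Σ_j (I−A)_1j·C_1j = (0.95)(0.7400) + (-0.30)(0.2575) + (-0.35)(0.3350) = 0.5085
adj(I−A) = Cᵀ =
  [ 0.7400   0.2900   0.3900]
  [ 0.2575   0.6850   0.3075]
  [ 0.3350   0.2000   0.7950]
(I − A)⁻¹ = adj(I−A) / det(I−A) ≈
  [   1.4553     0.5703     0.7670]
  [   0.5064     1.3471     0.6047]
  [   0.6588     0.3933     1.5634]
x = (I − A)⁻¹ d = adj(I−A)·d / det(I−A), with det(I−A) = 0.5085:
  x_1 = (0.7400·540 + 0.2900·350 + 0.3900·100) / 0.5085 = 540.10 / 0.5085 ≈ 1062.14
  x_2 = (0.2575·540 + 0.6850·350 + 0.3075·100) / 0.5085 = 409.55 / 0.5085 ≈ 805.41
  x_3 = (0.3350·540 + 0.2000·350 + 0.7950·100) / 0.5085 = 330.40 / 0.5085 ≈ 649.75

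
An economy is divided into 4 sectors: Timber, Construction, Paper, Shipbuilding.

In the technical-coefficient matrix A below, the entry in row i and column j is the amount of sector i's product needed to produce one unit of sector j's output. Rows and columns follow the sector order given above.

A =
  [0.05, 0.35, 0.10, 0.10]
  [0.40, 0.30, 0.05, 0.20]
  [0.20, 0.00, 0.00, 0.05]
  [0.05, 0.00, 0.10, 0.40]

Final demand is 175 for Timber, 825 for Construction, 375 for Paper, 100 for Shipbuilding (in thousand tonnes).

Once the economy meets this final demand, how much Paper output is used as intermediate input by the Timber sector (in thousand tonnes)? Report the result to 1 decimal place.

I − A =
  [   0.95    -0.35    -0.10    -0.10]
  [  -0.40     0.70    -0.05    -0.20]
  [  -0.20     0.00     1.00    -0.05]
  [  -0.05     0.00    -0.10     0.60]
Compute the cofactors C_ij = (−1)^(i+j)·(3×3 minor ij) of I−A; the adjugate is their transpose:
adj(I−A) = Cᵀ =
  [ 0.416500   0.208250   0.066500   0.144375]
  [ 0.258125   0.546000   0.076250   0.231375]
  [ 0.085750   0.042875   0.308000   0.054250]
  [ 0.049000   0.024500   0.056875   0.507500]
det(I−A) = Σ_j (I−A)_1j·C_1j = (0.95)(0.416500) + (-0.35)(0.258125) + (-0.10)(0.085750) + (-0.10)(0.049000) = 0.29185625
(I − A)⁻¹ = adj(I−A) / det(I−A) ≈
  [   1.4271     0.7135     0.2279     0.4947]
  [   0.8844     1.8708     0.2613     0.7928]
  [   0.2938     0.1469     1.0553     0.1859]
  [   0.1679     0.0839     0.1949     1.7389]
First solve x = (I − A)⁻¹ d = adj(I−A)·d / det(I−A); in particular x_T = (0.416500·175 + 0.208250·825 + 0.066500·375 + 0.144375·100) / 0.29185625 = 284.06875 / 0.29185625 ≈ 973.317.
Intermediate flow from P to T: z_PT = a_PT · x_T = 0.20 × 284.06875 / 0.29185625 = 56.81375 / 0.29185625 ≈ 194.7.

z_PT = 194.7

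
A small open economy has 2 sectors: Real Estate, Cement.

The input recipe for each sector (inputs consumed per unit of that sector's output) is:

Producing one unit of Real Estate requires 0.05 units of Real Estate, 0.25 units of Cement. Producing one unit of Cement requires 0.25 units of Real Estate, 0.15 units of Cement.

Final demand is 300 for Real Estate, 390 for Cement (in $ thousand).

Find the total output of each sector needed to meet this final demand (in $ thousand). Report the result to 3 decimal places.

x_R = 473.154, x_C = 597.987

I − A =
  [   0.95    -0.25]
  [  -0.25     0.85]
det(I−A) = (0.95)(0.85) − (-0.25)(-0.25) = 0.7450
adj(I−A) = [[0.85, 0.25], [0.25, 0.95]]
(I − A)⁻¹ = adj(I−A) / det(I−A) ≈
  [   1.1409     0.3356]
  [   0.3356     1.2752]
x = (I − A)⁻¹ d = adj(I−A)·d / det(I−A), with det(I−A) = 0.7450:
  x_R = (0.85·300 + 0.25·390) / 0.7450 = 352.50 / 0.7450 ≈ 473.154
  x_C = (0.25·300 + 0.95·390) / 0.7450 = 445.50 / 0.7450 ≈ 597.987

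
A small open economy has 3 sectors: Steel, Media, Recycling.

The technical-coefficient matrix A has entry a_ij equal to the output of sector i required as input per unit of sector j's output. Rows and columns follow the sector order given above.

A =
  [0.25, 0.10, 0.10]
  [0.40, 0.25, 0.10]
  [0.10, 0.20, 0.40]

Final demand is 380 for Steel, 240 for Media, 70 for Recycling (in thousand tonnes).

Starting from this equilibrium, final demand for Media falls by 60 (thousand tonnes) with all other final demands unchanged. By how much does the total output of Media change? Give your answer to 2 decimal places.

I − A =
  [   0.75    -0.10    -0.10]
  [  -0.40     0.75    -0.10]
  [  -0.10    -0.20     0.60]
Cofactors of I−A, C_ij = (−1)^(i+j)·(minor ij) (rows/columns in the sector order above):
  C_11 = (0.75)(0.60) − (-0.10)(-0.20) = 0.4300
  C_12 = −[(-0.40)(0.60) − (-0.10)(-0.10)] = 0.2500
  C_13 = (-0.40)(-0.20) − (0.75)(-0.10) = 0.1550
  C_21 = −[(-0.10)(0.60) − (-0.10)(-0.20)] = 0.0800
  C_22 = (0.75)(0.60) − (-0.10)(-0.10) = 0.4400
  C_23 = −[(0.75)(-0.20) − (-0.10)(-0.10)] = 0.1600
  C_31 = (-0.10)(-0.10) − (-0.10)(0.75) = 0.0850
  C_32 = −[(0.75)(-0.10) − (-0.10)(-0.40)] = 0.1150
  C_33 = (0.75)(0.75) − (-0.10)(-0.40) = 0.5225
det(I−A) = Σ_j (I−A)_1j·C_1j = (0.75)(0.4300) + (-0.10)(0.2500) + (-0.10)(0.1550) = 0.2820
adj(I−A) = Cᵀ =
  [ 0.4300   0.0800   0.0850]
  [ 0.2500   0.4400   0.1150]
  [ 0.1550   0.1600   0.5225]
(I − A)⁻¹ = adj(I−A) / det(I−A) ≈
  [   1.5248     0.2837     0.3014]
  [   0.8865     1.5603     0.4078]
  [   0.5496     0.5674     1.8528]
Δx = (I − A)⁻¹ Δd with Δd having -60 in the Media component and 0 elsewhere.
So Δx_2 = L_22 · (-60), where L_22 = adj(I−A)_22 / det(I−A) = 0.4400 / 0.2820.
Δx_2 = 0.4400 × (-60) / 0.2820 = -26.40 / 0.2820 ≈ -93.62.

Δx_2 = -93.62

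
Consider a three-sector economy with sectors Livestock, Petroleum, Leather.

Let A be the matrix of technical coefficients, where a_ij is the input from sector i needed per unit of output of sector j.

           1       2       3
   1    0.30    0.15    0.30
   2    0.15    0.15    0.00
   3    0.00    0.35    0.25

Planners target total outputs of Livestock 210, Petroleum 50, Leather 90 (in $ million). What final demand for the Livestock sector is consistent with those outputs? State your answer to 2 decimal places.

d_1 = 112.50

I − A =
  [   0.70    -0.15    -0.30]
  [  -0.15     0.85     0.00]
  [   0.00    -0.35     0.75]
d = (I − A) x:
  d_1 = (+0.70)·210 + (-0.15)·50 + (-0.30)·90 = 112.50
  d_2 = (-0.15)·210 + (+0.85)·50 + (+0.00)·90 = 11.00
  d_3 = (+0.00)·210 + (-0.35)·50 + (+0.75)·90 = 50.00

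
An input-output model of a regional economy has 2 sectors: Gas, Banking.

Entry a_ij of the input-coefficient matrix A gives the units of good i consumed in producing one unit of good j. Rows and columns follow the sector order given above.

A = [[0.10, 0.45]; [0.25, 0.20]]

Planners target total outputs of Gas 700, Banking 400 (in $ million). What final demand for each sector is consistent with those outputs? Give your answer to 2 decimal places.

d_1 = 450.00, d_2 = 145.00

I − A =
  [   0.90    -0.45]
  [  -0.25     0.80]
d = (I − A) x:
  d_1 = (+0.90)·700 + (-0.45)·400 = 450.00
  d_2 = (-0.25)·700 + (+0.80)·400 = 145.00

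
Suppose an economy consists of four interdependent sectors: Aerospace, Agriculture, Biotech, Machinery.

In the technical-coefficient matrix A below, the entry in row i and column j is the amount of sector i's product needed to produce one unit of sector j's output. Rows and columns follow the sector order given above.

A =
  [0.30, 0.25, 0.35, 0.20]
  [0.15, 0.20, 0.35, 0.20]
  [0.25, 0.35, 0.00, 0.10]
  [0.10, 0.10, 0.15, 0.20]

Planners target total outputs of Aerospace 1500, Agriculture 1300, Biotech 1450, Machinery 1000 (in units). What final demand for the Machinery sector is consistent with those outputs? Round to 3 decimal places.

d_4 = 302.500

I − A =
  [   0.70    -0.25    -0.35    -0.20]
  [  -0.15     0.80    -0.35    -0.20]
  [  -0.25    -0.35     1.00    -0.10]
  [  -0.10    -0.10    -0.15     0.80]
d = (I − A) x:
  d_1 = (+0.70)·1500 + (-0.25)·1300 + (-0.35)·1450 + (-0.20)·1000 = 17.500
  d_2 = (-0.15)·1500 + (+0.80)·1300 + (-0.35)·1450 + (-0.20)·1000 = 107.500
  d_3 = (-0.25)·1500 + (-0.35)·1300 + (+1.00)·1450 + (-0.10)·1000 = 520.000
  d_4 = (-0.10)·1500 + (-0.10)·1300 + (-0.15)·1450 + (+0.80)·1000 = 302.500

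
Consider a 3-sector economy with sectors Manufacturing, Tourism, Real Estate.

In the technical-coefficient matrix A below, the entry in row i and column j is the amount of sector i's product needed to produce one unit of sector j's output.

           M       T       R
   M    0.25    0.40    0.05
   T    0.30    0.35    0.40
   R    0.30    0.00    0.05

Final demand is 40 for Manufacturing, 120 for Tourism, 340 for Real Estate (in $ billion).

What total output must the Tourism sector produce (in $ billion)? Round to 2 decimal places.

I − A =
  [   0.75    -0.40    -0.05]
  [  -0.30     0.65    -0.40]
  [  -0.30     0.00     0.95]
Cofactors of I−A, C_ij = (−1)^(i+j)·(minor ij) (rows/columns in the sector order above):
  C_11 = (0.65)(0.95) − (-0.40)(0.00) = 0.6175
  C_12 = −[(-0.30)(0.95) − (-0.40)(-0.30)] = 0.4050
  C_13 = (-0.30)(0.00) − (0.65)(-0.30) = 0.1950
  C_21 = −[(-0.40)(0.95) − (-0.05)(0.00)] = 0.3800
  C_22 = (0.75)(0.95) − (-0.05)(-0.30) = 0.6975
  C_23 = −[(0.75)(0.00) − (-0.40)(-0.30)] = 0.1200
  C_31 = (-0.40)(-0.40) − (-0.05)(0.65) = 0.1925
  C_32 = −[(0.75)(-0.40) − (-0.05)(-0.30)] = 0.3150
  C_33 = (0.75)(0.65) − (-0.40)(-0.30) = 0.3675
det(I−A) = Σ_j (I−A)_1j·C_1j = (0.75)(0.6175) + (-0.40)(0.4050) + (-0.05)(0.1950) = 0.291375
adj(I−A) = Cᵀ =
  [ 0.6175   0.3800   0.1925]
  [ 0.4050   0.6975   0.3150]
  [ 0.1950   0.1200   0.3675]
(I − A)⁻¹ = adj(I−A) / det(I−A) ≈
  [   2.1193     1.3042     0.6607]
  [   1.3900     2.3938     1.0811]
  [   0.6692     0.4118     1.2613]
x = (I − A)⁻¹ d = adj(I−A)·d / det(I−A), with det(I−A) = 0.291375:
  x_M = (0.6175·40 + 0.3800·120 + 0.1925·340) / 0.291375 = 135.75 / 0.291375 ≈ 465.89
  x_T = (0.4050·40 + 0.6975·120 + 0.3150·340) / 0.291375 = 207.00 / 0.291375 ≈ 710.42
  x_R = (0.1950·40 + 0.1200·120 + 0.3675·340) / 0.291375 = 147.15 / 0.291375 ≈ 505.02

x_T = 710.42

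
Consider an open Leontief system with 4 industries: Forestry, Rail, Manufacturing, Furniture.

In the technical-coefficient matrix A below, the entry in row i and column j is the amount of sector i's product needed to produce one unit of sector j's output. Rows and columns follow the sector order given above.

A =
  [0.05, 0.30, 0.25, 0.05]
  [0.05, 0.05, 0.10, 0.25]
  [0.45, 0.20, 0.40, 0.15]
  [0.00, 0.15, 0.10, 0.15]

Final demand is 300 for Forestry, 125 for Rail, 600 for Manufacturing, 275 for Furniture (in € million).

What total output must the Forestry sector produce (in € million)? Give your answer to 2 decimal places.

I − A =
  [   0.95    -0.30    -0.25    -0.05]
  [  -0.05     0.95    -0.10    -0.25]
  [  -0.45    -0.20     0.60    -0.15]
  [   0.00    -0.15    -0.10     0.85]
Compute the cofactors C_ij = (−1)^(i+j)·(3×3 minor ij) of I−A; the adjugate is their transpose:
adj(I−A) = Cᵀ =
  [ 0.423500   0.202125   0.231000   0.125125]
  [ 0.074250   0.372375   0.115375   0.134250]
  [ 0.356125   0.301000   0.718375   0.236250]
  [ 0.055000   0.101125   0.104875   0.390625]
det(I−A) = Σ_j (I−A)_1j·C_1j = (0.95)(0.423500) + (-0.30)(0.074250) + (-0.25)(0.356125) + (-0.05)(0.055000) = 0.28826875
(I − A)⁻¹ = adj(I−A) / det(I−A) ≈
  [   1.4691     0.7012     0.8013     0.4341]
  [   0.2576     1.2918     0.4002     0.4657]
  [   1.2354     1.0442     2.4920     0.8195]
  [   0.1908     0.3508     0.3638     1.3551]
x = (I − A)⁻¹ d = adj(I−A)·d / det(I−A), with det(I−A) = 0.28826875:
  x_1 = (0.423500·300 + 0.202125·125 + 0.231000·600 + 0.125125·275) / 0.28826875 = 325.325 / 0.28826875 ≈ 1128.55
  x_2 = (0.074250·300 + 0.372375·125 + 0.115375·600 + 0.134250·275) / 0.28826875 = 174.965625 / 0.28826875 ≈ 606.95
  x_3 = (0.356125·300 + 0.301000·125 + 0.718375·600 + 0.236250·275) / 0.28826875 = 640.45625 / 0.28826875 ≈ 2221.73
  x_4 = (0.055000·300 + 0.101125·125 + 0.104875·600 + 0.390625·275) / 0.28826875 = 199.4875 / 0.28826875 ≈ 692.02

x_1 = 1128.55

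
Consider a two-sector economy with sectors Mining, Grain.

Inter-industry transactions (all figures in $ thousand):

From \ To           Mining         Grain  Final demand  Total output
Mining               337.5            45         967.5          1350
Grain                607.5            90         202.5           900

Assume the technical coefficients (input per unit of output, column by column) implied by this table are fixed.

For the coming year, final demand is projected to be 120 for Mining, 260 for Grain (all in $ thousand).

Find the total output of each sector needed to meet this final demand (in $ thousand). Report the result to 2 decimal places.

Technical coefficients a_ij = z_ij / X_j:
  a_MM = 337.5/1350 = 0.25, a_GM = 607.5/1350 = 0.45
  a_MG = 45/900 = 0.05, a_GG = 90/900 = 0.10
I − A =
  [   0.75    -0.05]
  [  -0.45     0.90]
det(I−A) = (0.75)(0.90) − (-0.05)(-0.45) = 0.6525
adj(I−A) = [[0.90, 0.05], [0.45, 0.75]]
(I − A)⁻¹ = adj(I−A) / det(I−A) ≈
  [   1.3793     0.0766]
  [   0.6897     1.1494]
x = (I − A)⁻¹ d = adj(I−A)·d / det(I−A), with det(I−A) = 0.6525:
  x_M = (0.90·120 + 0.05·260) / 0.6525 = 121.00 / 0.6525 ≈ 185.44
  x_G = (0.45·120 + 0.75·260) / 0.6525 = 249.00 / 0.6525 ≈ 381.61

x_M = 185.44, x_G = 381.61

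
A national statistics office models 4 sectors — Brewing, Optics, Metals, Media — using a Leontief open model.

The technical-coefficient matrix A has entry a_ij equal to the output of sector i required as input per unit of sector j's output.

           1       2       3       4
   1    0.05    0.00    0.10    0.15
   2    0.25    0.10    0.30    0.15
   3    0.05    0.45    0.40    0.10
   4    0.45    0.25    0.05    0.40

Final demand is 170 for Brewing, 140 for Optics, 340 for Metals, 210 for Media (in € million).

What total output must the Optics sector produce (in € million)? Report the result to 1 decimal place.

x_2 = 1100.1

I − A =
  [   0.95     0.00    -0.10    -0.15]
  [  -0.25     0.90    -0.30    -0.15]
  [  -0.05    -0.45     0.60    -0.10]
  [  -0.45    -0.25    -0.05     0.60]
Compute the cofactors C_ij = (−1)^(i+j)·(3×3 minor ij) of I−A; the adjugate is their transpose:
adj(I−A) = Cᵀ =
  [ 0.205125   0.055375   0.068250   0.076500]
  [ 0.152125   0.288875   0.181500   0.140500]
  [ 0.169750   0.251750   0.407250   0.173250]
  [ 0.231375   0.182875   0.160750   0.369000]
det(I−A) = Σ_j (I−A)_1j·C_1j = (0.95)(0.205125) + (0.00)(0.152125) + (-0.10)(0.169750) + (-0.15)(0.231375) = 0.1431875
(I − A)⁻¹ = adj(I−A) / det(I−A) ≈
  [   1.4326     0.3867     0.4766     0.5343]
  [   1.0624     2.0175     1.2676     0.9812]
  [   1.1855     1.7582     2.8442     1.2100]
  [   1.6159     1.2772     1.1227     2.5770]
x = (I − A)⁻¹ d = adj(I−A)·d / det(I−A), with det(I−A) = 0.1431875:
  x_1 = (0.205125·170 + 0.055375·140 + 0.068250·340 + 0.076500·210) / 0.1431875 = 81.89375 / 0.1431875 ≈ 571.9
  x_2 = (0.152125·170 + 0.288875·140 + 0.181500·340 + 0.140500·210) / 0.1431875 = 157.51875 / 0.1431875 ≈ 1100.1
  x_3 = (0.169750·170 + 0.251750·140 + 0.407250·340 + 0.173250·210) / 0.1431875 = 238.95 / 0.1431875 ≈ 1668.8
  x_4 = (0.231375·170 + 0.182875·140 + 0.160750·340 + 0.369000·210) / 0.1431875 = 197.08125 / 0.1431875 ≈ 1376.4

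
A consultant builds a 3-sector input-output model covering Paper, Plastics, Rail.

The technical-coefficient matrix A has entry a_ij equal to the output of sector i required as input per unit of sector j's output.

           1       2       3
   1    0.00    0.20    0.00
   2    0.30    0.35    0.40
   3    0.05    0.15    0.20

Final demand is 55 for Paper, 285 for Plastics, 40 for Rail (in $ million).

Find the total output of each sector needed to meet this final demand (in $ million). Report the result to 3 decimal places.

x_1 = 181.618, x_2 = 633.088, x_3 = 180.055

I − A =
  [   1.00    -0.20     0.00]
  [  -0.30     0.65    -0.40]
  [  -0.05    -0.15     0.80]
Cofactors of I−A, C_ij = (−1)^(i+j)·(minor ij) (rows/columns in the sector order above):
  C_11 = (0.65)(0.80) − (-0.40)(-0.15) = 0.4600
  C_12 = −[(-0.30)(0.80) − (-0.40)(-0.05)] = 0.2600
  C_13 = (-0.30)(-0.15) − (0.65)(-0.05) = 0.0775
  C_21 = −[(-0.20)(0.80) − (0.00)(-0.15)] = 0.1600
  C_22 = (1.00)(0.80) − (0.00)(-0.05) = 0.8000
  C_23 = −[(1.00)(-0.15) − (-0.20)(-0.05)] = 0.1600
  C_31 = (-0.20)(-0.40) − (0.00)(0.65) = 0.0800
  C_32 = −[(1.00)(-0.40) − (0.00)(-0.30)] = 0.4000
  C_33 = (1.00)(0.65) − (-0.20)(-0.30) = 0.5900
det(I−A) = Σ_j (I−A)_1j·C_1j = (1.00)(0.4600) + (-0.20)(0.2600) + (0.00)(0.0775) = 0.4080
adj(I−A) = Cᵀ =
  [ 0.4600   0.1600   0.0800]
  [ 0.2600   0.8000   0.4000]
  [ 0.0775   0.1600   0.5900]
(I − A)⁻¹ = adj(I−A) / det(I−A) ≈
  [   1.1275     0.3922     0.1961]
  [   0.6373     1.9608     0.9804]
  [   0.1900     0.3922     1.4461]
x = (I − A)⁻¹ d = adj(I−A)·d / det(I−A), with det(I−A) = 0.4080:
  x_1 = (0.4600·55 + 0.1600·285 + 0.0800·40) / 0.4080 = 74.10 / 0.4080 ≈ 181.618
  x_2 = (0.2600·55 + 0.8000·285 + 0.4000·40) / 0.4080 = 258.30 / 0.4080 ≈ 633.088
  x_3 = (0.0775·55 + 0.1600·285 + 0.5900·40) / 0.4080 = 73.4625 / 0.4080 ≈ 180.055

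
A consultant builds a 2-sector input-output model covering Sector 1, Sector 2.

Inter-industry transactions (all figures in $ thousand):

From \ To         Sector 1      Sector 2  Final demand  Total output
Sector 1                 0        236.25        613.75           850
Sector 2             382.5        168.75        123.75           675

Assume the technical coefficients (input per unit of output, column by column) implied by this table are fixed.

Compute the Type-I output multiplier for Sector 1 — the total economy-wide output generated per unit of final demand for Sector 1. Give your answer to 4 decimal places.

m_1 = 2.0253

Technical coefficients a_ij = z_ij / X_j:
  a_11 = 0/850 = 0.00, a_21 = 382.5/850 = 0.45
  a_12 = 236.25/675 = 0.35, a_22 = 168.75/675 = 0.25
I − A =
  [   1.00    -0.35]
  [  -0.45     0.75]
det(I−A) = (1.00)(0.75) − (-0.35)(-0.45) = 0.5925
adj(I−A) = [[0.75, 0.35], [0.45, 1.00]]
(I − A)⁻¹ = adj(I−A) / det(I−A) ≈
  [   1.26582     0.59072]
  [   0.75949     1.68776]
The output multiplier for sector j is the column-j sum of the Leontief inverse (I − A)⁻¹ = adj(I−A) / det(I−A).
Column 1 of adj(I−A): (0.75, 0.45); det(I−A) = 0.5925.
m_1 = (0.75 + 0.45) / 0.5925 = 1.20 / 0.5925 ≈ 2.0253.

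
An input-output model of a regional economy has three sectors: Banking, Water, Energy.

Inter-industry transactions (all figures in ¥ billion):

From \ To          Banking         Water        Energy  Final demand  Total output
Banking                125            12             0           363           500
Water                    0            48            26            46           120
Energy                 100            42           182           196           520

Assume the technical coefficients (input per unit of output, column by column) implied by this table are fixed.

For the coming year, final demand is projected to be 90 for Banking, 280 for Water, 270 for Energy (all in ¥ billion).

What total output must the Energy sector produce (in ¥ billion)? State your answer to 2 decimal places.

x_E = 759.41

Technical coefficients a_ij = z_ij / X_j:
  a_BB = 125/500 = 0.25, a_WB = 0/500 = 0.00, a_EB = 100/500 = 0.20
  a_BW = 12/120 = 0.10, a_WW = 48/120 = 0.40, a_EW = 42/120 = 0.35
  a_BE = 0/520 = 0.00, a_WE = 26/520 = 0.05, a_EE = 182/520 = 0.35
I − A =
  [   0.75    -0.10     0.00]
  [   0.00     0.60    -0.05]
  [  -0.20    -0.35     0.65]
Cofactors of I−A, C_ij = (−1)^(i+j)·(minor ij) (rows/columns in the sector order above):
  C_11 = (0.60)(0.65) − (-0.05)(-0.35) = 0.3725
  C_12 = −[(0.00)(0.65) − (-0.05)(-0.20)] = 0.0100
  C_13 = (0.00)(-0.35) − (0.60)(-0.20) = 0.1200
  C_21 = −[(-0.10)(0.65) − (0.00)(-0.35)] = 0.0650
  C_22 = (0.75)(0.65) − (0.00)(-0.20) = 0.4875
  C_23 = −[(0.75)(-0.35) − (-0.10)(-0.20)] = 0.2825
  C_31 = (-0.10)(-0.05) − (0.00)(0.60) = 0.0050
  C_32 = −[(0.75)(-0.05) − (0.00)(0.00)] = 0.0375
  C_33 = (0.75)(0.60) − (-0.10)(0.00) = 0.4500
det(I−A) = Σ_j (I−A)_1j·C_1j = (0.75)(0.3725) + (-0.10)(0.0100) + (0.00)(0.1200) = 0.278375
adj(I−A) = Cᵀ =
  [ 0.3725   0.0650   0.0050]
  [ 0.0100   0.4875   0.0375]
  [ 0.1200   0.2825   0.4500]
(I − A)⁻¹ = adj(I−A) / det(I−A) ≈
  [   1.3381     0.2335     0.0180]
  [   0.0359     1.7512     0.1347]
  [   0.4311     1.0148     1.6165]
x = (I − A)⁻¹ d = adj(I−A)·d / det(I−A), with det(I−A) = 0.278375:
  x_B = (0.3725·90 + 0.0650·280 + 0.0050·270) / 0.278375 = 53.075 / 0.278375 ≈ 190.66
  x_W = (0.0100·90 + 0.4875·280 + 0.0375·270) / 0.278375 = 147.525 / 0.278375 ≈ 529.95
  x_E = (0.1200·90 + 0.2825·280 + 0.4500·270) / 0.278375 = 211.40 / 0.278375 ≈ 759.41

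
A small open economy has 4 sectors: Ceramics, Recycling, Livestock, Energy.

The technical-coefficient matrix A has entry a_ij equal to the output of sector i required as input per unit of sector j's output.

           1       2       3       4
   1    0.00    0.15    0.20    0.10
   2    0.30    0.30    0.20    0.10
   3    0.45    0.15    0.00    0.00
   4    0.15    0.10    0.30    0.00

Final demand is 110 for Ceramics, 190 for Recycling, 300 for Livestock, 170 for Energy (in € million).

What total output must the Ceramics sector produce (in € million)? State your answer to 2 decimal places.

x_1 = 366.94

I − A =
  [   1.00    -0.15    -0.20    -0.10]
  [  -0.30     0.70    -0.20    -0.10]
  [  -0.45    -0.15     1.00     0.00]
  [  -0.15    -0.10    -0.30     1.00]
Compute the cofactors C_ij = (−1)^(i+j)·(3×3 minor ij) of I−A; the adjugate is their transpose:
adj(I−A) = Cᵀ =
  [ 0.65550   0.19450   0.19550   0.08500]
  [ 0.41850   0.88150   0.29900   0.13000]
  [ 0.35775   0.21975   0.62925   0.05775]
  [ 0.24750   0.18325   0.24800   0.53950]
det(I−A) = Σ_j (I−A)_1j·C_1j = (1.00)(0.65550) + (-0.15)(0.41850) + (-0.20)(0.35775) + (-0.10)(0.24750) = 0.496425
(I − A)⁻¹ = adj(I−A) / det(I−A) ≈
  [   1.3204     0.3918     0.3938     0.1712]
  [   0.8430     1.7757     0.6023     0.2619]
  [   0.7207     0.4427     1.2676     0.1163]
  [   0.4986     0.3691     0.4996     1.0868]
x = (I − A)⁻¹ d = adj(I−A)·d / det(I−A), with det(I−A) = 0.496425:
  x_1 = (0.65550·110 + 0.19450·190 + 0.19550·300 + 0.08500·170) / 0.496425 = 182.16 / 0.496425 ≈ 366.94
  x_2 = (0.41850·110 + 0.88150·190 + 0.29900·300 + 0.13000·170) / 0.496425 = 325.32 / 0.496425 ≈ 655.33
  x_3 = (0.35775·110 + 0.21975·190 + 0.62925·300 + 0.05775·170) / 0.496425 = 279.6975 / 0.496425 ≈ 563.42
  x_4 = (0.24750·110 + 0.18325·190 + 0.24800·300 + 0.53950·170) / 0.496425 = 228.1575 / 0.496425 ≈ 459.60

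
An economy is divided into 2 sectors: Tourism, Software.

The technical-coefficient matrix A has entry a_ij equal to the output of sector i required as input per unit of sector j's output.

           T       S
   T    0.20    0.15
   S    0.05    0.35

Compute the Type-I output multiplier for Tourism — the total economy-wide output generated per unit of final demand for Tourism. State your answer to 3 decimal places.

m_T = 1.366

I − A =
  [   0.80    -0.15]
  [  -0.05     0.65]
det(I−A) = (0.80)(0.65) − (-0.15)(-0.05) = 0.5125
adj(I−A) = [[0.65, 0.15], [0.05, 0.80]]
(I − A)⁻¹ = adj(I−A) / det(I−A) ≈
  [   1.2683     0.2927]
  [   0.0976     1.5610]
The output multiplier for sector j is the column-j sum of the Leontief inverse (I − A)⁻¹ = adj(I−A) / det(I−A).
Column T of adj(I−A): (0.65, 0.05); det(I−A) = 0.5125.
m_T = (0.65 + 0.05) / 0.5125 = 0.70 / 0.5125 ≈ 1.366.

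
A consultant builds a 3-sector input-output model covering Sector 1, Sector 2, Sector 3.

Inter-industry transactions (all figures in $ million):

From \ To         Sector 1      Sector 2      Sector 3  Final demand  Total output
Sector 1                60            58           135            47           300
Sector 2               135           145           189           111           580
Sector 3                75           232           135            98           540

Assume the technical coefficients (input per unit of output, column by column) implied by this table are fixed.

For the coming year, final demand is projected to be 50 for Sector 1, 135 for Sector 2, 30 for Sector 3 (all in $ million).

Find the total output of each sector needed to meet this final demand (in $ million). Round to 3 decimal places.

x_1 = 252.548, x_2 = 518.539, x_3 = 400.737

Technical coefficients a_ij = z_ij / X_j:
  a_11 = 60/300 = 0.20, a_21 = 135/300 = 0.45, a_31 = 75/300 = 0.25
  a_12 = 58/580 = 0.10, a_22 = 145/580 = 0.25, a_32 = 232/580 = 0.40
  a_13 = 135/540 = 0.25, a_23 = 189/540 = 0.35, a_33 = 135/540 = 0.25
I − A =
  [   0.80    -0.10    -0.25]
  [  -0.45     0.75    -0.35]
  [  -0.25    -0.40     0.75]
Cofactors of I−A, C_ij = (−1)^(i+j)·(minor ij) (rows/columns in the sector order above):
  C_11 = (0.75)(0.75) − (-0.35)(-0.40) = 0.4225
  C_12 = −[(-0.45)(0.75) − (-0.35)(-0.25)] = 0.4250
  C_13 = (-0.45)(-0.40) − (0.75)(-0.25) = 0.3675
  C_21 = −[(-0.10)(0.75) − (-0.25)(-0.40)] = 0.1750
  C_22 = (0.80)(0.75) − (-0.25)(-0.25) = 0.5375
  C_23 = −[(0.80)(-0.40) − (-0.10)(-0.25)] = 0.3450
  C_31 = (-0.10)(-0.35) − (-0.25)(0.75) = 0.2225
  C_32 = −[(0.80)(-0.35) − (-0.25)(-0.45)] = 0.3925
  C_33 = (0.80)(0.75) − (-0.10)(-0.45) = 0.5550
det(I−A) = Σ_j (I−A)_1j·C_1j = (0.80)(0.4225) + (-0.10)(0.4250) + (-0.25)(0.3675) = 0.203625
adj(I−A) = Cᵀ =
  [ 0.4225   0.1750   0.2225]
  [ 0.4250   0.5375   0.3925]
  [ 0.3675   0.3450   0.5550]
(I − A)⁻¹ = adj(I−A) / det(I−A) ≈
  [   2.0749     0.8594     1.0927]
  [   2.0872     2.6397     1.9276]
  [   1.8048     1.6943     2.7256]
x = (I − A)⁻¹ d = adj(I−A)·d / det(I−A), with det(I−A) = 0.203625:
  x_1 = (0.4225·50 + 0.1750·135 + 0.2225·30) / 0.203625 = 51.425 / 0.203625 ≈ 252.548
  x_2 = (0.4250·50 + 0.5375·135 + 0.3925·30) / 0.203625 = 105.5875 / 0.203625 ≈ 518.539
  x_3 = (0.3675·50 + 0.3450·135 + 0.5550·30) / 0.203625 = 81.60 / 0.203625 ≈ 400.737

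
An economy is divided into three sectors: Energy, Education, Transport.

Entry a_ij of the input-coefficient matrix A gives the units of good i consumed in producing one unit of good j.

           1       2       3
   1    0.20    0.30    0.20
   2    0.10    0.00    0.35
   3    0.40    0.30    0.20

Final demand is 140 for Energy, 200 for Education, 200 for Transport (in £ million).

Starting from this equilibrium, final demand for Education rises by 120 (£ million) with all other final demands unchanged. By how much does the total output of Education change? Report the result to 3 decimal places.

Δx_2 = 166.337

I − A =
  [   0.80    -0.30    -0.20]
  [  -0.10     1.00    -0.35]
  [  -0.40    -0.30     0.80]
Cofactors of I−A, C_ij = (−1)^(i+j)·(minor ij) (rows/columns in the sector order above):
  C_11 = (1.00)(0.80) − (-0.35)(-0.30) = 0.6950
  C_12 = −[(-0.10)(0.80) − (-0.35)(-0.40)] = 0.2200
  C_13 = (-0.10)(-0.30) − (1.00)(-0.40) = 0.4300
  C_21 = −[(-0.30)(0.80) − (-0.20)(-0.30)] = 0.3000
  C_22 = (0.80)(0.80) − (-0.20)(-0.40) = 0.5600
  C_23 = −[(0.80)(-0.30) − (-0.30)(-0.40)] = 0.3600
  C_31 = (-0.30)(-0.35) − (-0.20)(1.00) = 0.3050
  C_32 = −[(0.80)(-0.35) − (-0.20)(-0.10)] = 0.3000
  C_33 = (0.80)(1.00) − (-0.30)(-0.10) = 0.7700
det(I−A) = Σ_j (I−A)_1j·C_1j = (0.80)(0.6950) + (-0.30)(0.2200) + (-0.20)(0.4300) = 0.4040
adj(I−A) = Cᵀ =
  [ 0.6950   0.3000   0.3050]
  [ 0.2200   0.5600   0.3000]
  [ 0.4300   0.3600   0.7700]
(I − A)⁻¹ = adj(I−A) / det(I−A) ≈
  [   1.7203     0.7426     0.7550]
  [   0.5446     1.3861     0.7426]
  [   1.0644     0.8911     1.9059]
Δx = (I − A)⁻¹ Δd with Δd having +120 in the Education component and 0 elsewhere.
So Δx_2 = L_22 · (+120), where L_22 = adj(I−A)_22 / det(I−A) = 0.5600 / 0.4040.
Δx_2 = 0.5600 × (+120) / 0.4040 = 67.20 / 0.4040 ≈ 166.337.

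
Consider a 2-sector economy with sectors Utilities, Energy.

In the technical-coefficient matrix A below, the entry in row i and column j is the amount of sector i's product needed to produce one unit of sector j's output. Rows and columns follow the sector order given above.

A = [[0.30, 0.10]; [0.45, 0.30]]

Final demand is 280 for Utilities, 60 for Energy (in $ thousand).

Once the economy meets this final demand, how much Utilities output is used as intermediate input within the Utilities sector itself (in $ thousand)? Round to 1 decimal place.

I − A =
  [   0.70    -0.10]
  [  -0.45     0.70]
det(I−A) = (0.70)(0.70) − (-0.10)(-0.45) = 0.4450
adj(I−A) = [[0.70, 0.10], [0.45, 0.70]]
(I − A)⁻¹ = adj(I−A) / det(I−A) ≈
  [   1.5730     0.2247]
  [   1.0112     1.5730]
First solve x = (I − A)⁻¹ d = adj(I−A)·d / det(I−A); in particular x_1 = (0.70·280 + 0.10·60) / 0.4450 = 202.00 / 0.4450 ≈ 453.933.
Intermediate flow from 1 to 1: z_11 = a_11 · x_1 = 0.30 × 202.00 / 0.4450 = 60.60 / 0.4450 ≈ 136.2.

z_11 = 136.2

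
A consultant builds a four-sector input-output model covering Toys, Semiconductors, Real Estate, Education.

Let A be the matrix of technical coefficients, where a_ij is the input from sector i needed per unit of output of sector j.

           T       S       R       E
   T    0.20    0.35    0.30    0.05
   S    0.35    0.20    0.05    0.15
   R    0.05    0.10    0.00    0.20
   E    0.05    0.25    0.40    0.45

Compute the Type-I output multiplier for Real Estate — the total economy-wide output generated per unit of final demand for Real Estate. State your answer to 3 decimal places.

I − A =
  [   0.80    -0.35    -0.30    -0.05]
  [  -0.35     0.80    -0.05    -0.15]
  [  -0.05    -0.10     1.00    -0.20]
  [  -0.05    -0.25    -0.40     0.55]
Compute the cofactors C_ij = (−1)^(i+j)·(3×3 minor ij) of I−A; the adjugate is their transpose:
adj(I−A) = Cᵀ =
  [ 0.327250   0.210500   0.168000   0.148250]
  [ 0.176875   0.361250   0.136875   0.164375]
  [ 0.065625   0.097500   0.245625   0.121875]
  [ 0.157875   0.254250   0.256125   0.490125]
det(I−A) = Σ_j (I−A)_1j·C_1j = (0.80)(0.327250) + (-0.35)(0.176875) + (-0.30)(0.065625) + (-0.05)(0.157875) = 0.1723125
(I − A)⁻¹ = adj(I−A) / det(I−A) ≈
  [   1.8992     1.2216     0.9750     0.8604]
  [   1.0265     2.0965     0.7943     0.9539]
  [   0.3808     0.5658     1.4255     0.7073]
  [   0.9162     1.4755     1.4864     2.8444]
The output multiplier for sector j is the column-j sum of the Leontief inverse (I − A)⁻¹ = adj(I−A) / det(I−A).
Column R of adj(I−A): (0.168000, 0.136875, 0.245625, 0.256125); det(I−A) = 0.1723125.
m_R = (0.168000 + 0.136875 + 0.245625 + 0.256125) / 0.1723125 = 0.806625 / 0.1723125 ≈ 4.681.

m_R = 4.681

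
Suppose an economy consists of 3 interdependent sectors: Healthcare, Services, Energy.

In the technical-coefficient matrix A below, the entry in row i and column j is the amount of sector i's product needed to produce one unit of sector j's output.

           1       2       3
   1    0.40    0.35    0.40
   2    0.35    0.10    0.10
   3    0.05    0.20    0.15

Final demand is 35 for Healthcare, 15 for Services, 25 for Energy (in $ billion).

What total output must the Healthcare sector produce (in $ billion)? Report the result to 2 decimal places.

I − A =
  [   0.60    -0.35    -0.40]
  [  -0.35     0.90    -0.10]
  [  -0.05    -0.20     0.85]
Cofactors of I−A, C_ij = (−1)^(i+j)·(minor ij) (rows/columns in the sector order above):
  C_11 = (0.90)(0.85) − (-0.10)(-0.20) = 0.7450
  C_12 = −[(-0.35)(0.85) − (-0.10)(-0.05)] = 0.3025
  C_13 = (-0.35)(-0.20) − (0.90)(-0.05) = 0.1150
  C_21 = −[(-0.35)(0.85) − (-0.40)(-0.20)] = 0.3775
  C_22 = (0.60)(0.85) − (-0.40)(-0.05) = 0.4900
  C_23 = −[(0.60)(-0.20) − (-0.35)(-0.05)] = 0.1375
  C_31 = (-0.35)(-0.10) − (-0.40)(0.90) = 0.3950
  C_32 = −[(0.60)(-0.10) − (-0.40)(-0.35)] = 0.2000
  C_33 = (0.60)(0.90) − (-0.35)(-0.35) = 0.4175
det(I−A) = Σ_j (I−A)_1j·C_1j = (0.60)(0.7450) + (-0.35)(0.3025) + (-0.40)(0.1150) = 0.295125
adj(I−A) = Cᵀ =
  [ 0.7450   0.3775   0.3950]
  [ 0.3025   0.4900   0.2000]
  [ 0.1150   0.1375   0.4175]
(I − A)⁻¹ = adj(I−A) / det(I−A) ≈
  [   2.5244     1.2791     1.3384]
  [   1.0250     1.6603     0.6777]
  [   0.3897     0.4659     1.4147]
x = (I − A)⁻¹ d = adj(I−A)·d / det(I−A), with det(I−A) = 0.295125:
  x_1 = (0.7450·35 + 0.3775·15 + 0.3950·25) / 0.295125 = 41.6125 / 0.295125 ≈ 141.00
  x_2 = (0.3025·35 + 0.4900·15 + 0.2000·25) / 0.295125 = 22.9375 / 0.295125 ≈ 77.72
  x_3 = (0.1150·35 + 0.1375·15 + 0.4175·25) / 0.295125 = 16.525 / 0.295125 ≈ 55.99

x_1 = 141.00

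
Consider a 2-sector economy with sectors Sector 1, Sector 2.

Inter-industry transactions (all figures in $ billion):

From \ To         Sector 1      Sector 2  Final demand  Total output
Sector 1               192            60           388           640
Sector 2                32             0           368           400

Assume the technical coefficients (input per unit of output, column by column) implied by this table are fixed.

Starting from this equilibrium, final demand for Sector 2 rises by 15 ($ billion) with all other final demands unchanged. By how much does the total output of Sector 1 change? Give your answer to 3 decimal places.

Δx_1 = 3.249

Technical coefficients a_ij = z_ij / X_j:
  a_11 = 192/640 = 0.30, a_21 = 32/640 = 0.05
  a_12 = 60/400 = 0.15, a_22 = 0/400 = 0.00
I − A =
  [   0.70    -0.15]
  [  -0.05     1.00]
det(I−A) = (0.70)(1.00) − (-0.15)(-0.05) = 0.6925
adj(I−A) = [[1.00, 0.15], [0.05, 0.70]]
(I − A)⁻¹ = adj(I−A) / det(I−A) ≈
  [   1.4440     0.2166]
  [   0.0722     1.0108]
Δx = (I − A)⁻¹ Δd with Δd having +15 in the Sector 2 component and 0 elsewhere.
So Δx_1 = L_12 · (+15), where L_12 = adj(I−A)_12 / det(I−A) = 0.15 / 0.6925.
Δx_1 = 0.15 × (+15) / 0.6925 = 2.25 / 0.6925 ≈ 3.249.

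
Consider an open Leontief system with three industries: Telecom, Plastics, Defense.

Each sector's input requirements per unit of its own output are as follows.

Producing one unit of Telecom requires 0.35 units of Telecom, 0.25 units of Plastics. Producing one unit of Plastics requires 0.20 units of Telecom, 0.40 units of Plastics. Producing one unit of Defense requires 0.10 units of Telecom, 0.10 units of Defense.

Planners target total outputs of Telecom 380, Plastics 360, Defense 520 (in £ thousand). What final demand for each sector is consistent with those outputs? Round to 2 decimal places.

I − A =
  [   0.65    -0.20    -0.10]
  [  -0.25     0.60     0.00]
  [   0.00     0.00     0.90]
d = (I − A) x:
  d_1 = (+0.65)·380 + (-0.20)·360 + (-0.10)·520 = 123.00
  d_2 = (-0.25)·380 + (+0.60)·360 + (+0.00)·520 = 121.00
  d_3 = (+0.00)·380 + (+0.00)·360 + (+0.90)·520 = 468.00

d_1 = 123.00, d_2 = 121.00, d_3 = 468.00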